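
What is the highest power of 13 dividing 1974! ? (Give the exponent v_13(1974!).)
v_13(1974!) = 162

Legendre's formula: v_p(n!) = Σ_{k ≥ 1} ⌊n / p^k⌋. For p = 13, n = 1974, the terms are:
  ⌊1974/13^1⌋ = ⌊1974/13⌋ = 151
  ⌊1974/13^2⌋ = ⌊1974/169⌋ = 11
(the next term ⌊1974/13^3⌋ = 0, terminating the sum). Summing: v_13(1974!) = 151 + 11 = 162.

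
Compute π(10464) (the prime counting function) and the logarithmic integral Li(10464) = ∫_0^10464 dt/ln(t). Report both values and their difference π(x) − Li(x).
π(10464) = 1281;  Li(10464) ≈ 1296.39;  π(x) − Li(x) ≈ -15.39.

Direct count of primes ≤ 10464 gives π(10464) = 1281. Numerical evaluation of the logarithmic integral gives Li(10464) ≈ 1296.39. The difference π(x) − Li(x) ≈ -15.39 is typically negative for small/moderate x (Li(x) overestimates), though Littlewood's theorem shows this sign changes infinitely often.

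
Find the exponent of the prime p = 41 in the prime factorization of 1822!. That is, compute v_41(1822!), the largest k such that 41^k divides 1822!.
v_41(1822!) = 45

Legendre's formula: v_p(n!) = Σ_{k ≥ 1} ⌊n / p^k⌋. For p = 41, n = 1822, the terms are:
  ⌊1822/41^1⌋ = ⌊1822/41⌋ = 44
  ⌊1822/41^2⌋ = ⌊1822/1681⌋ = 1
(the next term ⌊1822/41^3⌋ = 0, terminating the sum). Summing: v_41(1822!) = 44 + 1 = 45.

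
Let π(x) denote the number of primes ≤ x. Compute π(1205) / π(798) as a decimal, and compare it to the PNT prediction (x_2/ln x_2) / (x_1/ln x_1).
π(1205)/π(798) = 197/139 ≈ 1.4173;  PNT prediction ≈ 1.4223.

π(798) = 139 and π(1205) = 197, so π(1205)/π(798) ≈ 1.4173. The PNT-predicted ratio is (1205/ln(1205)) / (798/ln(798)) ≈ 1.4223. The two agree to within a few percent, as expected.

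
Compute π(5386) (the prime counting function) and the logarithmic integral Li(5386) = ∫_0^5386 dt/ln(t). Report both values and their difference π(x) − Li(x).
π(5386) = 709;  Li(5386) ≈ 729.40;  π(x) − Li(x) ≈ -20.40.

Direct count of primes ≤ 5386 gives π(5386) = 709. Numerical evaluation of the logarithmic integral gives Li(5386) ≈ 729.40. The difference π(x) − Li(x) ≈ -20.40 is typically negative for small/moderate x (Li(x) overestimates), though Littlewood's theorem shows this sign changes infinitely often.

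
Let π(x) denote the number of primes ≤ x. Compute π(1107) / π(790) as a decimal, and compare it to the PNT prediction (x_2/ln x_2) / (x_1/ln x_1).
π(1107)/π(790) = 185/138 ≈ 1.3406;  PNT prediction ≈ 1.3338.

π(790) = 138 and π(1107) = 185, so π(1107)/π(790) ≈ 1.3406. The PNT-predicted ratio is (1107/ln(1107)) / (790/ln(790)) ≈ 1.3338. The two agree to within a few percent, as expected.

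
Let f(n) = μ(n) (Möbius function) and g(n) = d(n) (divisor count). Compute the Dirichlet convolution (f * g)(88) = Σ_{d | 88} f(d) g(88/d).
(μ * d)(88) = 1

Divisors of 88: [1, 2, 4, 8, 11, 22, 44, 88]. For each d | 88:
  d = 1: μ(1) · d(88/1) = 1 · 8 = 8
  d = 2: μ(2) · d(88/2) = -1 · 6 = -6
  d = 4: μ(4) · d(88/4) = 0 · 4 = 0
  d = 8: μ(8) · d(88/8) = 0 · 2 = 0
  d = 11: μ(11) · d(88/11) = -1 · 4 = -4
  d = 22: μ(22) · d(88/22) = 1 · 3 = 3
  d = 44: μ(44) · d(88/44) = 0 · 2 = 0
  d = 88: μ(88) · d(88/88) = 0 · 1 = 0
Summing: (μ * d)(88) = 8 + -6 + 0 + 0 + -4 + 3 + 0 + 0 = 1.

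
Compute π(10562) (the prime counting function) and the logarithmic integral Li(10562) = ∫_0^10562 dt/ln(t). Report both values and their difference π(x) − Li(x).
π(10562) = 1289;  Li(10562) ≈ 1306.97;  π(x) − Li(x) ≈ -17.97.

Direct count of primes ≤ 10562 gives π(10562) = 1289. Numerical evaluation of the logarithmic integral gives Li(10562) ≈ 1306.97. The difference π(x) − Li(x) ≈ -17.97 is typically negative for small/moderate x (Li(x) overestimates), though Littlewood's theorem shows this sign changes infinitely often.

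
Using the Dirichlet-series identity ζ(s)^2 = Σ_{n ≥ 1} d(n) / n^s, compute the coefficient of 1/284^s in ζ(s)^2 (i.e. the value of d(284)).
d(284) = 6

ζ(s)^2 = (Σ 1/m^s)(Σ 1/k^s). The coefficient of 1/n^s in the product is the number of ordered pairs (m, k) with mk = n, which equals d(n). For n = 284, divisors are [1, 2, 4, 71, 142, 284], so d(284) = 6.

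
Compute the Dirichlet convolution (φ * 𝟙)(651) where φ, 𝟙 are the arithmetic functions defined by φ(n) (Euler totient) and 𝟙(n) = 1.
(φ * 𝟙)(651) = 651

Divisors of 651: [1, 3, 7, 21, 31, 93, 217, 651]. For each d | 651:
  d = 1: φ(1) · 𝟙(651/1) = 1 · 1 = 1
  d = 3: φ(3) · 𝟙(651/3) = 2 · 1 = 2
  d = 7: φ(7) · 𝟙(651/7) = 6 · 1 = 6
  d = 21: φ(21) · 𝟙(651/21) = 12 · 1 = 12
  d = 31: φ(31) · 𝟙(651/31) = 30 · 1 = 30
  d = 93: φ(93) · 𝟙(651/93) = 60 · 1 = 60
  d = 217: φ(217) · 𝟙(651/217) = 180 · 1 = 180
  d = 651: φ(651) · 𝟙(651/651) = 360 · 1 = 360
Summing: (φ * 𝟙)(651) = 1 + 2 + 6 + 12 + 30 + 60 + 180 + 360 = 651.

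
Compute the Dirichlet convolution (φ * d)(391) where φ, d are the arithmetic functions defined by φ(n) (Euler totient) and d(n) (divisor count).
(φ * d)(391) = 432

Divisors of 391: [1, 17, 23, 391]. For each d | 391:
  d = 1: φ(1) · d(391/1) = 1 · 4 = 4
  d = 17: φ(17) · d(391/17) = 16 · 2 = 32
  d = 23: φ(23) · d(391/23) = 22 · 2 = 44
  d = 391: φ(391) · d(391/391) = 352 · 1 = 352
Summing: (φ * d)(391) = 4 + 32 + 44 + 352 = 432.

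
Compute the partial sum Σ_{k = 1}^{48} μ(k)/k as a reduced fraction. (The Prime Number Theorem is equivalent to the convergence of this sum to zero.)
Σ μ(k)/k = -12611493192339623/614889782588491410

Values of μ(k) for 1 ≤ k ≤ 48: μ(1) = 1, μ(2) = -1, μ(3) = -1, μ(5) = -1, μ(6) = 1, μ(7) = -1, μ(10) = 1, μ(11) = -1, μ(13) = -1, μ(14) = 1, μ(15) = 1, μ(17) = -1, μ(19) = -1, μ(21) = 1, μ(22) = 1, μ(23) = -1, μ(26) = 1, μ(29) = -1, μ(30) = -1, μ(31) = -1, μ(33) = 1, μ(34) = 1, μ(35) = 1, μ(37) = -1, μ(38) = 1, μ(39) = 1, μ(41) = -1, μ(42) = -1, μ(43) = -1, μ(46) = 1, μ(47) = -1, with μ = 0 on non-squarefree integers. Summing μ(k)/k for k where μ(k) ≠ 0 gives -12611493192339623/614889782588491410 ≈ -0.0205. (PNT ⟺ this sum → 0 as n → ∞.)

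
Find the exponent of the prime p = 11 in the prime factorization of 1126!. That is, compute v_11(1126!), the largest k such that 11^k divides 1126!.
v_11(1126!) = 111

Legendre's formula: v_p(n!) = Σ_{k ≥ 1} ⌊n / p^k⌋. For p = 11, n = 1126, the terms are:
  ⌊1126/11^1⌋ = ⌊1126/11⌋ = 102
  ⌊1126/11^2⌋ = ⌊1126/121⌋ = 9
(the next term ⌊1126/11^3⌋ = 0, terminating the sum). Summing: v_11(1126!) = 102 + 9 = 111.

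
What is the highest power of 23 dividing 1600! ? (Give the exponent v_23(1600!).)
v_23(1600!) = 72

Legendre's formula: v_p(n!) = Σ_{k ≥ 1} ⌊n / p^k⌋. For p = 23, n = 1600, the terms are:
  ⌊1600/23^1⌋ = ⌊1600/23⌋ = 69
  ⌊1600/23^2⌋ = ⌊1600/529⌋ = 3
(the next term ⌊1600/23^3⌋ = 0, terminating the sum). Summing: v_23(1600!) = 69 + 3 = 72.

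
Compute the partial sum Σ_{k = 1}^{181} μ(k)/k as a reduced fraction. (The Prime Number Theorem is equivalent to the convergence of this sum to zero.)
Σ μ(k)/k = -55899517432623235554411607600017313811576767641103296860860299685947631/5397346292805549782720214077673687806275517530364350655459511599582614290

Values of μ(k) for 1 ≤ k ≤ 181: μ(1) = 1, μ(2) = -1, μ(3) = -1, μ(5) = -1, μ(6) = 1, μ(7) = -1, μ(10) = 1, μ(11) = -1, μ(13) = -1, μ(14) = 1, μ(15) = 1, μ(17) = -1, μ(19) = -1, μ(21) = 1, μ(22) = 1, μ(23) = -1, μ(26) = 1, μ(29) = -1, μ(30) = -1, μ(31) = -1, μ(33) = 1, μ(34) = 1, μ(35) = 1, μ(37) = -1, μ(38) = 1, μ(39) = 1, μ(41) = -1, μ(42) = -1, μ(43) = -1, μ(46) = 1, μ(47) = -1, μ(51) = 1, μ(53) = -1, μ(55) = 1, μ(57) = 1, μ(58) = 1, μ(59) = -1, μ(61) = -1, μ(62) = 1, μ(65) = 1, μ(66) = -1, μ(67) = -1, μ(69) = 1, μ(70) = -1, μ(71) = -1, μ(73) = -1, μ(74) = 1, μ(77) = 1, μ(78) = -1, μ(79) = -1, μ(82) = 1, μ(83) = -1, μ(85) = 1, μ(86) = 1, μ(87) = 1, μ(89) = -1, μ(91) = 1, μ(93) = 1, μ(94) = 1, μ(95) = 1, μ(97) = -1, μ(101) = -1, μ(102) = -1, μ(103) = -1, μ(105) = -1, μ(106) = 1, μ(107) = -1, μ(109) = -1, μ(110) = -1, μ(111) = 1, μ(113) = -1, μ(114) = -1, μ(115) = 1, μ(118) = 1, μ(119) = 1, μ(122) = 1, μ(123) = 1, μ(127) = -1, μ(129) = 1, μ(130) = -1, μ(131) = -1, μ(133) = 1, μ(134) = 1, μ(137) = -1, μ(138) = -1, μ(139) = -1, μ(141) = 1, μ(142) = 1, μ(143) = 1, μ(145) = 1, μ(146) = 1, μ(149) = -1, μ(151) = -1, μ(154) = -1, μ(155) = 1, μ(157) = -1, μ(158) = 1, μ(159) = 1, μ(161) = 1, μ(163) = -1, μ(165) = -1, μ(166) = 1, μ(167) = -1, μ(170) = -1, μ(173) = -1, μ(174) = -1, μ(177) = 1, μ(178) = 1, μ(179) = -1, μ(181) = -1, with μ = 0 on non-squarefree integers. Summing μ(k)/k for k where μ(k) ≠ 0 gives -55899517432623235554411607600017313811576767641103296860860299685947631/5397346292805549782720214077673687806275517530364350655459511599582614290 ≈ -0.0104. (PNT ⟺ this sum → 0 as n → ∞.)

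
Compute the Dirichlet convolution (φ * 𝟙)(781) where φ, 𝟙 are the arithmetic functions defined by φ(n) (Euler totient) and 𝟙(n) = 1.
(φ * 𝟙)(781) = 781

Divisors of 781: [1, 11, 71, 781]. For each d | 781:
  d = 1: φ(1) · 𝟙(781/1) = 1 · 1 = 1
  d = 11: φ(11) · 𝟙(781/11) = 10 · 1 = 10
  d = 71: φ(71) · 𝟙(781/71) = 70 · 1 = 70
  d = 781: φ(781) · 𝟙(781/781) = 700 · 1 = 700
Summing: (φ * 𝟙)(781) = 1 + 10 + 70 + 700 = 781.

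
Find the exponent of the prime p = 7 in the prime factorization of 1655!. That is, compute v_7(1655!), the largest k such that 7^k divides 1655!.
v_7(1655!) = 273

Legendre's formula: v_p(n!) = Σ_{k ≥ 1} ⌊n / p^k⌋. For p = 7, n = 1655, the terms are:
  ⌊1655/7^1⌋ = ⌊1655/7⌋ = 236
  ⌊1655/7^2⌋ = ⌊1655/49⌋ = 33
  ⌊1655/7^3⌋ = ⌊1655/343⌋ = 4
(the next term ⌊1655/7^4⌋ = 0, terminating the sum). Summing: v_7(1655!) = 236 + 33 + 4 = 273.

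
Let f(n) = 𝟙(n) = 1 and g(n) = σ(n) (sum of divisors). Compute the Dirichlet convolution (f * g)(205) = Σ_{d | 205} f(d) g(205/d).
(𝟙 * σ)(205) = 301

Divisors of 205: [1, 5, 41, 205]. For each d | 205:
  d = 1: 𝟙(1) · σ(205/1) = 1 · 252 = 252
  d = 5: 𝟙(5) · σ(205/5) = 1 · 42 = 42
  d = 41: 𝟙(41) · σ(205/41) = 1 · 6 = 6
  d = 205: 𝟙(205) · σ(205/205) = 1 · 1 = 1
Summing: (𝟙 * σ)(205) = 252 + 42 + 6 + 1 = 301.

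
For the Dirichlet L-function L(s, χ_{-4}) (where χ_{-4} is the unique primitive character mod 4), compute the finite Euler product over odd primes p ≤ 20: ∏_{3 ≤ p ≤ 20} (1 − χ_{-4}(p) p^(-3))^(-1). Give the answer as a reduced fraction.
∏ = 2463517706231725/2542314678779904

The odd primes p ≤ 20 are [3, 5, 7, 11, 13, 17, 19]. For each, χ(p) = 1 if p ≡ 1 mod 4, χ(p) = −1 if p ≡ 3 mod 4. Taking (1 − χ(p)/p^3)^(-1) = p^3/(p^3 − χ(p)): (1 − (-1)/3^3)^(-1) · (1 − (1)/5^3)^(-1) · (1 − (-1)/7^3)^(-1) · (1 − (-1)/11^3)^(-1) · (1 − (1)/13^3)^(-1) · (1 − (1)/17^3)^(-1) · (1 − (-1)/19^3)^(-1) = 2463517706231725/2542314678779904.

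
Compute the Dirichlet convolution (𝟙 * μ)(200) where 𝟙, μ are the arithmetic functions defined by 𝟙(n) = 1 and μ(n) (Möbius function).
(𝟙 * μ)(200) = 0

Divisors of 200: [1, 2, 4, 5, 8, 10, 20, 25, 40, 50, 100, 200]. For each d | 200:
  d = 1: 𝟙(1) · μ(200/1) = 1 · 0 = 0
  d = 2: 𝟙(2) · μ(200/2) = 1 · 0 = 0
  d = 4: 𝟙(4) · μ(200/4) = 1 · 0 = 0
  d = 5: 𝟙(5) · μ(200/5) = 1 · 0 = 0
  d = 8: 𝟙(8) · μ(200/8) = 1 · 0 = 0
  d = 10: 𝟙(10) · μ(200/10) = 1 · 0 = 0
  d = 20: 𝟙(20) · μ(200/20) = 1 · 1 = 1
  d = 25: 𝟙(25) · μ(200/25) = 1 · 0 = 0
  d = 40: 𝟙(40) · μ(200/40) = 1 · -1 = -1
  d = 50: 𝟙(50) · μ(200/50) = 1 · 0 = 0
  d = 100: 𝟙(100) · μ(200/100) = 1 · -1 = -1
  d = 200: 𝟙(200) · μ(200/200) = 1 · 1 = 1
Summing: (𝟙 * μ)(200) = 0 + 0 + 0 + 0 + 0 + 0 + 1 + 0 + -1 + 0 + -1 + 1 = 0.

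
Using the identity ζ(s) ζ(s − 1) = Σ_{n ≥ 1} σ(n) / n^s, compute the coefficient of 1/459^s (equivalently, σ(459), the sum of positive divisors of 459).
σ(459) = 720

In the product (Σ m^0/m^s)(Σ k / k^s) = Σ (Σ_{d | n} d) / n^s, the coefficient of 1/n^s is σ(n) = Σ_{d | n} d. For n = 459, divisors are [1, 3, 9, 17, 27, 51, 153, 459]; summing: σ(459) = 720.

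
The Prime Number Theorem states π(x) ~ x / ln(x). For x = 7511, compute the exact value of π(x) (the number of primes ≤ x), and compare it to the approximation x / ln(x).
π(7511) = 951;  x/ln(x) ≈ 841.65;  relative error ≈ 11.50%.

Directly count primes up to 7511: π(7511) = 951. The PNT approximation gives 7511/ln(7511) ≈ 7511/8.92412 ≈ 841.65. Relative error (π(x) − x/ln(x)) / π(x) ≈ 11.50%; the approximation is known to undercount slightly (Li(x) is a better estimate).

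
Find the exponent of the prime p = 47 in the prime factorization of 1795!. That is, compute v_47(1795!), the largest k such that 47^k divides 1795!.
v_47(1795!) = 38

Legendre's formula: v_p(n!) = Σ_{k ≥ 1} ⌊n / p^k⌋. For p = 47, n = 1795, the terms are:
  ⌊1795/47^1⌋ = ⌊1795/47⌋ = 38
(the next term ⌊1795/47^2⌋ = 0, terminating the sum). Summing: v_47(1795!) = 38 = 38.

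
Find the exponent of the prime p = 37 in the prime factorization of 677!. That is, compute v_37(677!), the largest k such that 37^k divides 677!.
v_37(677!) = 18

Legendre's formula: v_p(n!) = Σ_{k ≥ 1} ⌊n / p^k⌋. For p = 37, n = 677, the terms are:
  ⌊677/37^1⌋ = ⌊677/37⌋ = 18
(the next term ⌊677/37^2⌋ = 0, terminating the sum). Summing: v_37(677!) = 18 = 18.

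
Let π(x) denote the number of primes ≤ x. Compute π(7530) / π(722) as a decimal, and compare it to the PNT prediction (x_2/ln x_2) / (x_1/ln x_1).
π(7530)/π(722) = 954/128 ≈ 7.4531;  PNT prediction ≈ 7.6900.

π(722) = 128 and π(7530) = 954, so π(7530)/π(722) ≈ 7.4531. The PNT-predicted ratio is (7530/ln(7530)) / (722/ln(722)) ≈ 7.6900. The two agree to within a few percent, as expected.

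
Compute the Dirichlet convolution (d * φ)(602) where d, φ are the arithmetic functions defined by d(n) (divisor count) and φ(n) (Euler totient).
(d * φ)(602) = 1056

Divisors of 602: [1, 2, 7, 14, 43, 86, 301, 602]. For each d | 602:
  d = 1: d(1) · φ(602/1) = 1 · 252 = 252
  d = 2: d(2) · φ(602/2) = 2 · 252 = 504
  d = 7: d(7) · φ(602/7) = 2 · 42 = 84
  d = 14: d(14) · φ(602/14) = 4 · 42 = 168
  d = 43: d(43) · φ(602/43) = 2 · 6 = 12
  d = 86: d(86) · φ(602/86) = 4 · 6 = 24
  d = 301: d(301) · φ(602/301) = 4 · 1 = 4
  d = 602: d(602) · φ(602/602) = 8 · 1 = 8
Summing: (d * φ)(602) = 252 + 504 + 84 + 168 + 12 + 24 + 4 + 8 = 1056.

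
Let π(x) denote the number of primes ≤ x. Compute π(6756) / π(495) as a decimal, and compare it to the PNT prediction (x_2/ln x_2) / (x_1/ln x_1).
π(6756)/π(495) = 869/94 ≈ 9.2447;  PNT prediction ≈ 9.6032.

π(495) = 94 and π(6756) = 869, so π(6756)/π(495) ≈ 9.2447. The PNT-predicted ratio is (6756/ln(6756)) / (495/ln(495)) ≈ 9.6032. The two agree to within a few percent, as expected.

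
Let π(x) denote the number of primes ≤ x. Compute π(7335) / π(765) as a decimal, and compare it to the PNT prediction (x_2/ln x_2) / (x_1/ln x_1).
π(7335)/π(765) = 935/135 ≈ 6.9259;  PNT prediction ≈ 7.1530.

π(765) = 135 and π(7335) = 935, so π(7335)/π(765) ≈ 6.9259. The PNT-predicted ratio is (7335/ln(7335)) / (765/ln(765)) ≈ 7.1530. The two agree to within a few percent, as expected.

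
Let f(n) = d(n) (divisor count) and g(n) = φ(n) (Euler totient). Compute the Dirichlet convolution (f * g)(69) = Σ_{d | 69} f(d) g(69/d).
(d * φ)(69) = 96

Divisors of 69: [1, 3, 23, 69]. For each d | 69:
  d = 1: d(1) · φ(69/1) = 1 · 44 = 44
  d = 3: d(3) · φ(69/3) = 2 · 22 = 44
  d = 23: d(23) · φ(69/23) = 2 · 2 = 4
  d = 69: d(69) · φ(69/69) = 4 · 1 = 4
Summing: (d * φ)(69) = 44 + 44 + 4 + 4 = 96.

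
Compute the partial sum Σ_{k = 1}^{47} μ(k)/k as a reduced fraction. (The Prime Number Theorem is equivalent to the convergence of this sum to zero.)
Σ μ(k)/k = -12611493192339623/614889782588491410

Values of μ(k) for 1 ≤ k ≤ 47: μ(1) = 1, μ(2) = -1, μ(3) = -1, μ(5) = -1, μ(6) = 1, μ(7) = -1, μ(10) = 1, μ(11) = -1, μ(13) = -1, μ(14) = 1, μ(15) = 1, μ(17) = -1, μ(19) = -1, μ(21) = 1, μ(22) = 1, μ(23) = -1, μ(26) = 1, μ(29) = -1, μ(30) = -1, μ(31) = -1, μ(33) = 1, μ(34) = 1, μ(35) = 1, μ(37) = -1, μ(38) = 1, μ(39) = 1, μ(41) = -1, μ(42) = -1, μ(43) = -1, μ(46) = 1, μ(47) = -1, with μ = 0 on non-squarefree integers. Summing μ(k)/k for k where μ(k) ≠ 0 gives -12611493192339623/614889782588491410 ≈ -0.0205. (PNT ⟺ this sum → 0 as n → ∞.)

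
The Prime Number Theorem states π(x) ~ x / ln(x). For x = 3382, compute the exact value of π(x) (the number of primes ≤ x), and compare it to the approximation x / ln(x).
π(3382) = 476;  x/ln(x) ≈ 416.18;  relative error ≈ 12.57%.

Directly count primes up to 3382: π(3382) = 476. The PNT approximation gives 3382/ln(3382) ≈ 3382/8.12622 ≈ 416.18. Relative error (π(x) − x/ln(x)) / π(x) ≈ 12.57%; the approximation is known to undercount slightly (Li(x) is a better estimate).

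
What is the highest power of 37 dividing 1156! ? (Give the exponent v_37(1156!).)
v_37(1156!) = 31

Legendre's formula: v_p(n!) = Σ_{k ≥ 1} ⌊n / p^k⌋. For p = 37, n = 1156, the terms are:
  ⌊1156/37^1⌋ = ⌊1156/37⌋ = 31
(the next term ⌊1156/37^2⌋ = 0, terminating the sum). Summing: v_37(1156!) = 31 = 31.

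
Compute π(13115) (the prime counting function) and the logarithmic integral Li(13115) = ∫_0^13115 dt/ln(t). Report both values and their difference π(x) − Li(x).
π(13115) = 1560;  Li(13115) ≈ 1579.24;  π(x) − Li(x) ≈ -19.24.

Direct count of primes ≤ 13115 gives π(13115) = 1560. Numerical evaluation of the logarithmic integral gives Li(13115) ≈ 1579.24. The difference π(x) − Li(x) ≈ -19.24 is typically negative for small/moderate x (Li(x) overestimates), though Littlewood's theorem shows this sign changes infinitely often.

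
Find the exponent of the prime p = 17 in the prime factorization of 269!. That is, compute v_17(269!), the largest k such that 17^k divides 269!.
v_17(269!) = 15

Legendre's formula: v_p(n!) = Σ_{k ≥ 1} ⌊n / p^k⌋. For p = 17, n = 269, the terms are:
  ⌊269/17^1⌋ = ⌊269/17⌋ = 15
(the next term ⌊269/17^2⌋ = 0, terminating the sum). Summing: v_17(269!) = 15 = 15.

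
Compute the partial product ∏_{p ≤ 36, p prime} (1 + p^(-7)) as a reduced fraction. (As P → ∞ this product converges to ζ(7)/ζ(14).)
∏ = 45636384576315690080929715569674882079693135504462522074208731086848/45261280733327250662945753058202857554009606630517518569698816246875

The primes p ≤ 36 are [2, 3, 5, 7, 11, 13, 17, 19, 23, 29, 31]. For each, (1 + 1/p^7) = (p^7 + 1)/p^7. Multiplying these fractions over p ∈ [2, 3, 5, 7, 11, 13, 17, 19, 23, 29, 31] gives 45636384576315690080929715569674882079693135504462522074208731086848/45261280733327250662945753058202857554009606630517518569698816246875. (In the limit P → ∞ this tends to ζ(7)/ζ(14).)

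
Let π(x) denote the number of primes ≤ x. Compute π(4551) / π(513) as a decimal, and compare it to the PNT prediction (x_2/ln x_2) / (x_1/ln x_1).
π(4551)/π(513) = 617/97 ≈ 6.3608;  PNT prediction ≈ 6.5724.

π(513) = 97 and π(4551) = 617, so π(4551)/π(513) ≈ 6.3608. The PNT-predicted ratio is (4551/ln(4551)) / (513/ln(513)) ≈ 6.5724. The two agree to within a few percent, as expected.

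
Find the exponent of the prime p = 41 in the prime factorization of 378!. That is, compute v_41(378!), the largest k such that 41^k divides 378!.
v_41(378!) = 9

Legendre's formula: v_p(n!) = Σ_{k ≥ 1} ⌊n / p^k⌋. For p = 41, n = 378, the terms are:
  ⌊378/41^1⌋ = ⌊378/41⌋ = 9
(the next term ⌊378/41^2⌋ = 0, terminating the sum). Summing: v_41(378!) = 9 = 9.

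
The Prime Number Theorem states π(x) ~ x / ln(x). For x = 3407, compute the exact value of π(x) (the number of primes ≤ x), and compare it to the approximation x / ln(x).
π(3407) = 479;  x/ln(x) ≈ 418.88;  relative error ≈ 12.55%.

Directly count primes up to 3407: π(3407) = 479. The PNT approximation gives 3407/ln(3407) ≈ 3407/8.13359 ≈ 418.88. Relative error (π(x) − x/ln(x)) / π(x) ≈ 12.55%; the approximation is known to undercount slightly (Li(x) is a better estimate).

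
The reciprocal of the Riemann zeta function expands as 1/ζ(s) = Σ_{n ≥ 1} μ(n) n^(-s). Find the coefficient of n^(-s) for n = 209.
μ(209) = 1

Factor n = 209 = 11 · 19. μ(n) = 0 if any exponent ≥ 2 (not squarefree); otherwise μ(n) = (−1)^{ω(n)} where ω(n) is the number of distinct prime factors. Applying: μ(209) = 1.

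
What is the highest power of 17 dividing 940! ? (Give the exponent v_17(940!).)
v_17(940!) = 58

Legendre's formula: v_p(n!) = Σ_{k ≥ 1} ⌊n / p^k⌋. For p = 17, n = 940, the terms are:
  ⌊940/17^1⌋ = ⌊940/17⌋ = 55
  ⌊940/17^2⌋ = ⌊940/289⌋ = 3
(the next term ⌊940/17^3⌋ = 0, terminating the sum). Summing: v_17(940!) = 55 + 3 = 58.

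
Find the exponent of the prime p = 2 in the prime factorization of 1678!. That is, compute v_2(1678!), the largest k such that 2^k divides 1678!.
v_2(1678!) = 1672

Legendre's formula: v_p(n!) = Σ_{k ≥ 1} ⌊n / p^k⌋. For p = 2, n = 1678, the terms are:
  ⌊1678/2^1⌋ = ⌊1678/2⌋ = 839
  ⌊1678/2^2⌋ = ⌊1678/4⌋ = 419
  ⌊1678/2^3⌋ = ⌊1678/8⌋ = 209
  ⌊1678/2^4⌋ = ⌊1678/16⌋ = 104
  ⌊1678/2^5⌋ = ⌊1678/32⌋ = 52
  ⌊1678/2^6⌋ = ⌊1678/64⌋ = 26
  ⌊1678/2^7⌋ = ⌊1678/128⌋ = 13
  ⌊1678/2^8⌋ = ⌊1678/256⌋ = 6
  ⌊1678/2^9⌋ = ⌊1678/512⌋ = 3
  ⌊1678/2^10⌋ = ⌊1678/1024⌋ = 1
(the next term ⌊1678/2^11⌋ = 0, terminating the sum). Summing: v_2(1678!) = 839 + 419 + 209 + 104 + 52 + 26 + 13 + 6 + 3 + 1 = 1672.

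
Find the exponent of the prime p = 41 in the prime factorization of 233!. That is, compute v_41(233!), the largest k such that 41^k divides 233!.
v_41(233!) = 5

Legendre's formula: v_p(n!) = Σ_{k ≥ 1} ⌊n / p^k⌋. For p = 41, n = 233, the terms are:
  ⌊233/41^1⌋ = ⌊233/41⌋ = 5
(the next term ⌊233/41^2⌋ = 0, terminating the sum). Summing: v_41(233!) = 5 = 5.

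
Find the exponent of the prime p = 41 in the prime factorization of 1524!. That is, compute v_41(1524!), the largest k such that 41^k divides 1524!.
v_41(1524!) = 37

Legendre's formula: v_p(n!) = Σ_{k ≥ 1} ⌊n / p^k⌋. For p = 41, n = 1524, the terms are:
  ⌊1524/41^1⌋ = ⌊1524/41⌋ = 37
(the next term ⌊1524/41^2⌋ = 0, terminating the sum). Summing: v_41(1524!) = 37 = 37.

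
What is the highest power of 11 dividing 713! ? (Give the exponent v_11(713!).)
v_11(713!) = 69

Legendre's formula: v_p(n!) = Σ_{k ≥ 1} ⌊n / p^k⌋. For p = 11, n = 713, the terms are:
  ⌊713/11^1⌋ = ⌊713/11⌋ = 64
  ⌊713/11^2⌋ = ⌊713/121⌋ = 5
(the next term ⌊713/11^3⌋ = 0, terminating the sum). Summing: v_11(713!) = 64 + 5 = 69.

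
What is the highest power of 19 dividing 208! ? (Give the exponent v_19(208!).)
v_19(208!) = 10

Legendre's formula: v_p(n!) = Σ_{k ≥ 1} ⌊n / p^k⌋. For p = 19, n = 208, the terms are:
  ⌊208/19^1⌋ = ⌊208/19⌋ = 10
(the next term ⌊208/19^2⌋ = 0, terminating the sum). Summing: v_19(208!) = 10 = 10.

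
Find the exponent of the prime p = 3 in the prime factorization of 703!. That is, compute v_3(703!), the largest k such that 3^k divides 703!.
v_3(703!) = 348

Legendre's formula: v_p(n!) = Σ_{k ≥ 1} ⌊n / p^k⌋. For p = 3, n = 703, the terms are:
  ⌊703/3^1⌋ = ⌊703/3⌋ = 234
  ⌊703/3^2⌋ = ⌊703/9⌋ = 78
  ⌊703/3^3⌋ = ⌊703/27⌋ = 26
  ⌊703/3^4⌋ = ⌊703/81⌋ = 8
  ⌊703/3^5⌋ = ⌊703/243⌋ = 2
(the next term ⌊703/3^6⌋ = 0, terminating the sum). Summing: v_3(703!) = 234 + 78 + 26 + 8 + 2 = 348.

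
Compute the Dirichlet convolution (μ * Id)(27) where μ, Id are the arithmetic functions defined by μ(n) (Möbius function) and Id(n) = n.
(μ * Id)(27) = 18

Divisors of 27: [1, 3, 9, 27]. For each d | 27:
  d = 1: μ(1) · Id(27/1) = 1 · 27 = 27
  d = 3: μ(3) · Id(27/3) = -1 · 9 = -9
  d = 9: μ(9) · Id(27/9) = 0 · 3 = 0
  d = 27: μ(27) · Id(27/27) = 0 · 1 = 0
Summing: (μ * Id)(27) = 27 + -9 + 0 + 0 = 18.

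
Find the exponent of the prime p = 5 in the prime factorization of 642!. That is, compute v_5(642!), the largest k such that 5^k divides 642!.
v_5(642!) = 159

Legendre's formula: v_p(n!) = Σ_{k ≥ 1} ⌊n / p^k⌋. For p = 5, n = 642, the terms are:
  ⌊642/5^1⌋ = ⌊642/5⌋ = 128
  ⌊642/5^2⌋ = ⌊642/25⌋ = 25
  ⌊642/5^3⌋ = ⌊642/125⌋ = 5
  ⌊642/5^4⌋ = ⌊642/625⌋ = 1
(the next term ⌊642/5^5⌋ = 0, terminating the sum). Summing: v_5(642!) = 128 + 25 + 5 + 1 = 159.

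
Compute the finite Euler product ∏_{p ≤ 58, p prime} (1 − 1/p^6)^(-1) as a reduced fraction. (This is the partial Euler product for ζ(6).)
∏ = 16399916697843255011967930971578711261087839227653922144798329822985430357794635/16120340632419383592544649060829667066167081196619966516987203957241678930116608

The primes p ≤ 58 are [2, 3, 5, 7, 11, 13, 17, 19, 23, 29, 31, 37, 41, 43, 47, 53]. For each prime, (1 − 1/p^6)^(-1) = p^6 / (p^6 − 1). The product is (1 − 1/2^6)^(-1), (1 − 1/3^6)^(-1), (1 − 1/5^6)^(-1), (1 − 1/7^6)^(-1), (1 − 1/11^6)^(-1), (1 − 1/13^6)^(-1), (1 − 1/17^6)^(-1), (1 − 1/19^6)^(-1), (1 − 1/23^6)^(-1), (1 − 1/29^6)^(-1), (1 − 1/31^6)^(-1), (1 − 1/37^6)^(-1), (1 − 1/41^6)^(-1), (1 − 1/43^6)^(-1), (1 − 1/47^6)^(-1), (1 − 1/53^6)^(-1) = ∏ p^6 / (p^6 − 1) = 16399916697843255011967930971578711261087839227653922144798329822985430357794635/16120340632419383592544649060829667066167081196619966516987203957241678930116608.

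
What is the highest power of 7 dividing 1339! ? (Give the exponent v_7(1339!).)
v_7(1339!) = 221

Legendre's formula: v_p(n!) = Σ_{k ≥ 1} ⌊n / p^k⌋. For p = 7, n = 1339, the terms are:
  ⌊1339/7^1⌋ = ⌊1339/7⌋ = 191
  ⌊1339/7^2⌋ = ⌊1339/49⌋ = 27
  ⌊1339/7^3⌋ = ⌊1339/343⌋ = 3
(the next term ⌊1339/7^4⌋ = 0, terminating the sum). Summing: v_7(1339!) = 191 + 27 + 3 = 221.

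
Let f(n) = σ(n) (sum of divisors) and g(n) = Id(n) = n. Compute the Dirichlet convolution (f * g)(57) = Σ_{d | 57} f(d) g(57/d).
(σ * Id)(57) = 273

Divisors of 57: [1, 3, 19, 57]. For each d | 57:
  d = 1: σ(1) · Id(57/1) = 1 · 57 = 57
  d = 3: σ(3) · Id(57/3) = 4 · 19 = 76
  d = 19: σ(19) · Id(57/19) = 20 · 3 = 60
  d = 57: σ(57) · Id(57/57) = 80 · 1 = 80
Summing: (σ * Id)(57) = 57 + 76 + 60 + 80 = 273.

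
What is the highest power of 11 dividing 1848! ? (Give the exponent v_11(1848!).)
v_11(1848!) = 184

Legendre's formula: v_p(n!) = Σ_{k ≥ 1} ⌊n / p^k⌋. For p = 11, n = 1848, the terms are:
  ⌊1848/11^1⌋ = ⌊1848/11⌋ = 168
  ⌊1848/11^2⌋ = ⌊1848/121⌋ = 15
  ⌊1848/11^3⌋ = ⌊1848/1331⌋ = 1
(the next term ⌊1848/11^4⌋ = 0, terminating the sum). Summing: v_11(1848!) = 168 + 15 + 1 = 184.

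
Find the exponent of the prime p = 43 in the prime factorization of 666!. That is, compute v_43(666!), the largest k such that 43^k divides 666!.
v_43(666!) = 15

Legendre's formula: v_p(n!) = Σ_{k ≥ 1} ⌊n / p^k⌋. For p = 43, n = 666, the terms are:
  ⌊666/43^1⌋ = ⌊666/43⌋ = 15
(the next term ⌊666/43^2⌋ = 0, terminating the sum). Summing: v_43(666!) = 15 = 15.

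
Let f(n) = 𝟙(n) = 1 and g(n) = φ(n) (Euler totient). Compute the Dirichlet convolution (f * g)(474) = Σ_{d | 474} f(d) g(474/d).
(𝟙 * φ)(474) = 474

Divisors of 474: [1, 2, 3, 6, 79, 158, 237, 474]. For each d | 474:
  d = 1: 𝟙(1) · φ(474/1) = 1 · 156 = 156
  d = 2: 𝟙(2) · φ(474/2) = 1 · 156 = 156
  d = 3: 𝟙(3) · φ(474/3) = 1 · 78 = 78
  d = 6: 𝟙(6) · φ(474/6) = 1 · 78 = 78
  d = 79: 𝟙(79) · φ(474/79) = 1 · 2 = 2
  d = 158: 𝟙(158) · φ(474/158) = 1 · 2 = 2
  d = 237: 𝟙(237) · φ(474/237) = 1 · 1 = 1
  d = 474: 𝟙(474) · φ(474/474) = 1 · 1 = 1
Summing: (𝟙 * φ)(474) = 156 + 156 + 78 + 78 + 2 + 2 + 1 + 1 = 474.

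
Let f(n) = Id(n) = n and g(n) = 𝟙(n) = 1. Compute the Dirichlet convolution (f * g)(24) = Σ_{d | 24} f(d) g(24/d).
(Id * 𝟙)(24) = 60

Divisors of 24: [1, 2, 3, 4, 6, 8, 12, 24]. For each d | 24:
  d = 1: Id(1) · 𝟙(24/1) = 1 · 1 = 1
  d = 2: Id(2) · 𝟙(24/2) = 2 · 1 = 2
  d = 3: Id(3) · 𝟙(24/3) = 3 · 1 = 3
  d = 4: Id(4) · 𝟙(24/4) = 4 · 1 = 4
  d = 6: Id(6) · 𝟙(24/6) = 6 · 1 = 6
  d = 8: Id(8) · 𝟙(24/8) = 8 · 1 = 8
  d = 12: Id(12) · 𝟙(24/12) = 12 · 1 = 12
  d = 24: Id(24) · 𝟙(24/24) = 24 · 1 = 24
Summing: (Id * 𝟙)(24) = 1 + 2 + 3 + 4 + 6 + 8 + 12 + 24 = 60.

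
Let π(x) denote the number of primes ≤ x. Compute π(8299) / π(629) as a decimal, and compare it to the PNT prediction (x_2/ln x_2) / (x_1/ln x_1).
π(8299)/π(629) = 1042/114 ≈ 9.1404;  PNT prediction ≈ 9.4221.

π(629) = 114 and π(8299) = 1042, so π(8299)/π(629) ≈ 9.1404. The PNT-predicted ratio is (8299/ln(8299)) / (629/ln(629)) ≈ 9.4221. The two agree to within a few percent, as expected.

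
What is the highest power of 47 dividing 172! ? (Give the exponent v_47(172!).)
v_47(172!) = 3

Legendre's formula: v_p(n!) = Σ_{k ≥ 1} ⌊n / p^k⌋. For p = 47, n = 172, the terms are:
  ⌊172/47^1⌋ = ⌊172/47⌋ = 3
(the next term ⌊172/47^2⌋ = 0, terminating the sum). Summing: v_47(172!) = 3 = 3.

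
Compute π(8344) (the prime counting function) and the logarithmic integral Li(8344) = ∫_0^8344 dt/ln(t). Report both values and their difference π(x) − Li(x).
π(8344) = 1045;  Li(8344) ≈ 1064.60;  π(x) − Li(x) ≈ -19.60.

Direct count of primes ≤ 8344 gives π(8344) = 1045. Numerical evaluation of the logarithmic integral gives Li(8344) ≈ 1064.60. The difference π(x) − Li(x) ≈ -19.60 is typically negative for small/moderate x (Li(x) overestimates), though Littlewood's theorem shows this sign changes infinitely often.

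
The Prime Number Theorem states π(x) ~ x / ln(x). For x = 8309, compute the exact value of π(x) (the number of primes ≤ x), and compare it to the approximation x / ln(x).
π(8309) = 1042;  x/ln(x) ≈ 920.66;  relative error ≈ 11.65%.

Directly count primes up to 8309: π(8309) = 1042. The PNT approximation gives 8309/ln(8309) ≈ 8309/9.02509 ≈ 920.66. Relative error (π(x) − x/ln(x)) / π(x) ≈ 11.65%; the approximation is known to undercount slightly (Li(x) is a better estimate).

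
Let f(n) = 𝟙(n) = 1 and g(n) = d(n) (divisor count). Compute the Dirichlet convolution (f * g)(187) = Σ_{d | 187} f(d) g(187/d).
(𝟙 * d)(187) = 9

Divisors of 187: [1, 11, 17, 187]. For each d | 187:
  d = 1: 𝟙(1) · d(187/1) = 1 · 4 = 4
  d = 11: 𝟙(11) · d(187/11) = 1 · 2 = 2
  d = 17: 𝟙(17) · d(187/17) = 1 · 2 = 2
  d = 187: 𝟙(187) · d(187/187) = 1 · 1 = 1
Summing: (𝟙 * d)(187) = 4 + 2 + 2 + 1 = 9.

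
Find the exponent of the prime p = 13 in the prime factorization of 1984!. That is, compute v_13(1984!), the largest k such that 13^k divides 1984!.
v_13(1984!) = 163

Legendre's formula: v_p(n!) = Σ_{k ≥ 1} ⌊n / p^k⌋. For p = 13, n = 1984, the terms are:
  ⌊1984/13^1⌋ = ⌊1984/13⌋ = 152
  ⌊1984/13^2⌋ = ⌊1984/169⌋ = 11
(the next term ⌊1984/13^3⌋ = 0, terminating the sum). Summing: v_13(1984!) = 152 + 11 = 163.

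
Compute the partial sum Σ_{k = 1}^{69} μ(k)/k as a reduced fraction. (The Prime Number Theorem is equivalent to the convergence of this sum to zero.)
Σ μ(k)/k = 62016792506357023374451/3929160775540133527939545

Values of μ(k) for 1 ≤ k ≤ 69: μ(1) = 1, μ(2) = -1, μ(3) = -1, μ(5) = -1, μ(6) = 1, μ(7) = -1, μ(10) = 1, μ(11) = -1, μ(13) = -1, μ(14) = 1, μ(15) = 1, μ(17) = -1, μ(19) = -1, μ(21) = 1, μ(22) = 1, μ(23) = -1, μ(26) = 1, μ(29) = -1, μ(30) = -1, μ(31) = -1, μ(33) = 1, μ(34) = 1, μ(35) = 1, μ(37) = -1, μ(38) = 1, μ(39) = 1, μ(41) = -1, μ(42) = -1, μ(43) = -1, μ(46) = 1, μ(47) = -1, μ(51) = 1, μ(53) = -1, μ(55) = 1, μ(57) = 1, μ(58) = 1, μ(59) = -1, μ(61) = -1, μ(62) = 1, μ(65) = 1, μ(66) = -1, μ(67) = -1, μ(69) = 1, with μ = 0 on non-squarefree integers. Summing μ(k)/k for k where μ(k) ≠ 0 gives 62016792506357023374451/3929160775540133527939545 ≈ 0.0158. (PNT ⟺ this sum → 0 as n → ∞.)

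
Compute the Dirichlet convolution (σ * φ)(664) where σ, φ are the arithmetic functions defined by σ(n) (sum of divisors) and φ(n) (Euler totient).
(σ * φ)(664) = 5312

Divisors of 664: [1, 2, 4, 8, 83, 166, 332, 664]. For each d | 664:
  d = 1: σ(1) · φ(664/1) = 1 · 328 = 328
  d = 2: σ(2) · φ(664/2) = 3 · 164 = 492
  d = 4: σ(4) · φ(664/4) = 7 · 82 = 574
  d = 8: σ(8) · φ(664/8) = 15 · 82 = 1230
  d = 83: σ(83) · φ(664/83) = 84 · 4 = 336
  d = 166: σ(166) · φ(664/166) = 252 · 2 = 504
  d = 332: σ(332) · φ(664/332) = 588 · 1 = 588
  d = 664: σ(664) · φ(664/664) = 1260 · 1 = 1260
Summing: (σ * φ)(664) = 328 + 492 + 574 + 1230 + 336 + 504 + 588 + 1260 = 5312.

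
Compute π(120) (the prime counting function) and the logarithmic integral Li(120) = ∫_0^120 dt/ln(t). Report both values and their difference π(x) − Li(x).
π(120) = 30;  Li(120) ≈ 34.38;  π(x) − Li(x) ≈ -4.38.

Direct count of primes ≤ 120 gives π(120) = 30. Numerical evaluation of the logarithmic integral gives Li(120) ≈ 34.38. The difference π(x) − Li(x) ≈ -4.38 is typically negative for small/moderate x (Li(x) overestimates), though Littlewood's theorem shows this sign changes infinitely often.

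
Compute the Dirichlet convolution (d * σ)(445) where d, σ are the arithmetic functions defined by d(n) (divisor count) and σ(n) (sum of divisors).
(d * σ)(445) = 736

Divisors of 445: [1, 5, 89, 445]. For each d | 445:
  d = 1: d(1) · σ(445/1) = 1 · 540 = 540
  d = 5: d(5) · σ(445/5) = 2 · 90 = 180
  d = 89: d(89) · σ(445/89) = 2 · 6 = 12
  d = 445: d(445) · σ(445/445) = 4 · 1 = 4
Summing: (d * σ)(445) = 540 + 180 + 12 + 4 = 736.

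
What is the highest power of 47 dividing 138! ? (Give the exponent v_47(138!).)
v_47(138!) = 2

Legendre's formula: v_p(n!) = Σ_{k ≥ 1} ⌊n / p^k⌋. For p = 47, n = 138, the terms are:
  ⌊138/47^1⌋ = ⌊138/47⌋ = 2
(the next term ⌊138/47^2⌋ = 0, terminating the sum). Summing: v_47(138!) = 2 = 2.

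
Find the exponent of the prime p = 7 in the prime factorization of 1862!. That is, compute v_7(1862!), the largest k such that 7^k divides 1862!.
v_7(1862!) = 309

Legendre's formula: v_p(n!) = Σ_{k ≥ 1} ⌊n / p^k⌋. For p = 7, n = 1862, the terms are:
  ⌊1862/7^1⌋ = ⌊1862/7⌋ = 266
  ⌊1862/7^2⌋ = ⌊1862/49⌋ = 38
  ⌊1862/7^3⌋ = ⌊1862/343⌋ = 5
(the next term ⌊1862/7^4⌋ = 0, terminating the sum). Summing: v_7(1862!) = 266 + 38 + 5 = 309.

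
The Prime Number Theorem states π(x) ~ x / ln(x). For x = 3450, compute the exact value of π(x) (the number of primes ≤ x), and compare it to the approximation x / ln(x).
π(3450) = 482;  x/ln(x) ≈ 423.51;  relative error ≈ 12.13%.

Directly count primes up to 3450: π(3450) = 482. The PNT approximation gives 3450/ln(3450) ≈ 3450/8.14613 ≈ 423.51. Relative error (π(x) − x/ln(x)) / π(x) ≈ 12.13%; the approximation is known to undercount slightly (Li(x) is a better estimate).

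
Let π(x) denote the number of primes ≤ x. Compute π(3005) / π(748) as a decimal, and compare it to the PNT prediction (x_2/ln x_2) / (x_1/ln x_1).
π(3005)/π(748) = 431/132 ≈ 3.2652;  PNT prediction ≈ 3.3197.

π(748) = 132 and π(3005) = 431, so π(3005)/π(748) ≈ 3.2652. The PNT-predicted ratio is (3005/ln(3005)) / (748/ln(748)) ≈ 3.3197. The two agree to within a few percent, as expected.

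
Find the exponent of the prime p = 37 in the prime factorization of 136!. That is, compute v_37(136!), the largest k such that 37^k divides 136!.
v_37(136!) = 3

Legendre's formula: v_p(n!) = Σ_{k ≥ 1} ⌊n / p^k⌋. For p = 37, n = 136, the terms are:
  ⌊136/37^1⌋ = ⌊136/37⌋ = 3
(the next term ⌊136/37^2⌋ = 0, terminating the sum). Summing: v_37(136!) = 3 = 3.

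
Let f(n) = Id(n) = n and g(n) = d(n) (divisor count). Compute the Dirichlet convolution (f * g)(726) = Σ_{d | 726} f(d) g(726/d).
(Id * d)(726) = 2920

Divisors of 726: [1, 2, 3, 6, 11, 22, 33, 66, 121, 242, 363, 726]. For each d | 726:
  d = 1: Id(1) · d(726/1) = 1 · 12 = 12
  d = 2: Id(2) · d(726/2) = 2 · 6 = 12
  d = 3: Id(3) · d(726/3) = 3 · 6 = 18
  d = 6: Id(6) · d(726/6) = 6 · 3 = 18
  d = 11: Id(11) · d(726/11) = 11 · 8 = 88
  d = 22: Id(22) · d(726/22) = 22 · 4 = 88
  d = 33: Id(33) · d(726/33) = 33 · 4 = 132
  d = 66: Id(66) · d(726/66) = 66 · 2 = 132
  d = 121: Id(121) · d(726/121) = 121 · 4 = 484
  d = 242: Id(242) · d(726/242) = 242 · 2 = 484
  d = 363: Id(363) · d(726/363) = 363 · 2 = 726
  d = 726: Id(726) · d(726/726) = 726 · 1 = 726
Summing: (Id * d)(726) = 12 + 12 + 18 + 18 + 88 + 88 + 132 + 132 + 484 + 484 + 726 + 726 = 2920.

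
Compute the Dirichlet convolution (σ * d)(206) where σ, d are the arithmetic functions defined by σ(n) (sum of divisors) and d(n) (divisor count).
(σ * d)(206) = 530

Divisors of 206: [1, 2, 103, 206]. For each d | 206:
  d = 1: σ(1) · d(206/1) = 1 · 4 = 4
  d = 2: σ(2) · d(206/2) = 3 · 2 = 6
  d = 103: σ(103) · d(206/103) = 104 · 2 = 208
  d = 206: σ(206) · d(206/206) = 312 · 1 = 312
Summing: (σ * d)(206) = 4 + 6 + 208 + 312 = 530.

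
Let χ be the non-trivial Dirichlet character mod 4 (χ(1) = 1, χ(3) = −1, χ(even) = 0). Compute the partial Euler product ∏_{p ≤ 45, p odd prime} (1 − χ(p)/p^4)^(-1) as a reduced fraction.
∏ = 86895436242675250318069981336761703653427013/87866829265048200003921257481906011724840960

The odd primes p ≤ 45 are [3, 5, 7, 11, 13, 17, 19, 23, 29, 31, 37, 41, 43]. For each, χ(p) = 1 if p ≡ 1 mod 4, χ(p) = −1 if p ≡ 3 mod 4. Taking (1 − χ(p)/p^4)^(-1) = p^4/(p^4 − χ(p)): (1 − (-1)/3^4)^(-1) · (1 − (1)/5^4)^(-1) · (1 − (-1)/7^4)^(-1) · (1 − (-1)/11^4)^(-1) · (1 − (1)/13^4)^(-1) · (1 − (1)/17^4)^(-1) · (1 − (-1)/19^4)^(-1) · (1 − (-1)/23^4)^(-1) · (1 − (1)/29^4)^(-1) · (1 − (-1)/31^4)^(-1) · (1 − (1)/37^4)^(-1) · (1 − (1)/41^4)^(-1) · (1 − (-1)/43^4)^(-1) = 86895436242675250318069981336761703653427013/87866829265048200003921257481906011724840960.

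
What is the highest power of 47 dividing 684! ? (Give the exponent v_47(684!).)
v_47(684!) = 14

Legendre's formula: v_p(n!) = Σ_{k ≥ 1} ⌊n / p^k⌋. For p = 47, n = 684, the terms are:
  ⌊684/47^1⌋ = ⌊684/47⌋ = 14
(the next term ⌊684/47^2⌋ = 0, terminating the sum). Summing: v_47(684!) = 14 = 14.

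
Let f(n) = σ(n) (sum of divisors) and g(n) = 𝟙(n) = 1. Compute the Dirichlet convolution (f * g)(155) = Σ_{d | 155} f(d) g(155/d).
(σ * 𝟙)(155) = 231

Divisors of 155: [1, 5, 31, 155]. For each d | 155:
  d = 1: σ(1) · 𝟙(155/1) = 1 · 1 = 1
  d = 5: σ(5) · 𝟙(155/5) = 6 · 1 = 6
  d = 31: σ(31) · 𝟙(155/31) = 32 · 1 = 32
  d = 155: σ(155) · 𝟙(155/155) = 192 · 1 = 192
Summing: (σ * 𝟙)(155) = 1 + 6 + 32 + 192 = 231.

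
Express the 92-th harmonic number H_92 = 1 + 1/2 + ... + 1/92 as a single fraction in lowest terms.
H_92 = 3668893996878372053122809260004199377461/718766754945489455304472257065075294400

Direct summation: H_92 = 1 + 1/2 + ... + 1/92. The least common denominator is lcm(1, ..., 92) = 718766754945489455304472257065075294400; over this denominator the numerator is 718766754945489455304472257065075294400 + 359383377472744727652236128532537647200 + 239588918315163151768157419021691764800 + 179691688736372363826118064266268823600 + 143753350989097891060894451413015058880 + 119794459157581575884078709510845882400 + 102680964992212779329210322437867899200 + 89845844368186181913059032133134411800 + 79862972771721050589385806340563921600 + 71876675494548945530447225706507529440 + 65342432267771768664042932460461390400 + 59897229578790787942039354755422941200 + 55289750380422265792651712081928868800 + 51340482496106389664605161218933949600 + 47917783663032630353631483804338352960 + 44922922184093090956529516066567205900 + 42280397349734673841439544533239723200 + 39931486385860525294692903170281960800 + 37829829207657339752866960898161857600 + 35938337747274472765223612853253764720 + 34226988330737593109736774145955966400 + 32671216133885884332021466230230695200 + 31250728475890845882803141611525012800 + 29948614789395393971019677377711470600 + 28750670197819578212178890282603011776 + 27644875190211132896325856040964434400 + 26620990923907016863128602113521307200 + 25670241248053194832302580609466974800 + 24785060515361705355326629553968113600 + 23958891831516315176815741902169176480 + 23186024353080305009821685711776622400 + 22461461092046545478264758033283602950 + 21780810755923922888014310820153796800 + 21140198674867336920719772266619861600 + 20536192998442555865842064487573579840 + 19965743192930262647346451585140980400 + 19426128512040255548769520461218251200 + 18914914603828669876433480449080928800 + 18429916793474088597550570693976289600 + 17969168873637236382611806426626882360 + 17530896462085108665962737977196958400 + 17113494165368796554868387072977983200 + 16715505928964871053592378071280820800 + 16335608066942942166010733115115347600 + 15972594554344210117877161268112784320 + 15625364237945422941401570805762506400 + 15292909679691265006478133129044155200 + 14974307394697696985509838688855735300 + 14668709284601825618458617491123985600 + 14375335098909789106089445141301505888 + 14093465783244891280479848177746574400 + 13822437595105566448162928020482217200 + 13561636885763951986876835038963684800 + 13310495461953508431564301056760653600 + 13068486453554353732808586492092278080 + 12835120624026597416151290304733487400 + 12609943069219113250955653632720619200 + 12392530257680852677663314776984056800 + 12182487371957448394991055204492801600 + 11979445915758157588407870951084588240 + 11783061556483433693515938640411070400 + 11593012176540152504910842855888311200 + 11408996110245864369912258048651988800 + 11230730546023272739132379016641801475 + 11057950076084453158530342416385773760 + 10890405377961961444007155410076898400 + 10727862014111782914992123239777243200 + 10570099337433668460359886133309930800 + 10416909491963615294267713870508337600 + 10268096499221277932921032243786789920 + 10123475421767457116964397986832046400 + 9982871596465131323673225792570490200 + 9846119930760129524718798041987332800 + 9713064256020127774384760230609125600 + 9583556732606526070726296760867670592 + 9457457301914334938216740224540464400 + 9334633181110252666291847494351627200 + 9214958396737044298775285346988144800 + 9098313353740372851955345026140193600 + 8984584436818618191305903213313441180 + 8873663641302338954376200704507102400 + 8765448231042554332981368988598479200 + 8659840421029993437403280205603316800 + 8556747082684398277434193536488991600 + 8456079469946934768287908906647944640 + 8357752964482435526796189035640410400 + 8261686838453901785108876517989371200 + 8167804033471471083005366557557673800 + 8076030954443701744994070304101969600 + 7986297277172105058938580634056392160 + 7898535768631752256093101725989838400 + 7812682118972711470700785402881253200 = 3668893996878372053122809260004199377461, so H_92 = 3668893996878372053122809260004199377461/718766754945489455304472257065075294400 (already in lowest terms) ≈ 5.10443. (The PNT-adjacent estimate ln(92) + γ ≈ 5.09900 matches within O(1/n).)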